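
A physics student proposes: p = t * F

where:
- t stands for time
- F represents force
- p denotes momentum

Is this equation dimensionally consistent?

Yes

t (time) has dimensions [T].
F (force) has dimensions [L M T^-2].
p (momentum) has dimensions [L M T^-1].

Left side: [L M T^-1]
Right side: [L M T^-1]

Both sides have the same dimensions, so the equation is dimensionally consistent.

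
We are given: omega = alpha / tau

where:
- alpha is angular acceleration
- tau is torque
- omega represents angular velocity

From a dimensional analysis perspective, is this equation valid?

No

alpha (angular acceleration) has dimensions [T^-2].
tau (torque) has dimensions [L^2 M T^-2].
omega (angular velocity) has dimensions [T^-1].

Left side: [T^-1]
Right side: [L^-2 M^-1]

The two sides have different dimensions, so the equation is NOT dimensionally consistent.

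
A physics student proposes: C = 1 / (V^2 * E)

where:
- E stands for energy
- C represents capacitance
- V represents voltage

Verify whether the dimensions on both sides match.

No

E (energy) has dimensions [L^2 M T^-2].
C (capacitance) has dimensions [I^2 L^-2 M^-1 T^4].
V (voltage) has dimensions [I^-1 L^2 M T^-3].

Left side: [I^2 L^-2 M^-1 T^4]
Right side: [I^2 L^-6 M^-3 T^8]

The two sides have different dimensions, so the equation is NOT dimensionally consistent.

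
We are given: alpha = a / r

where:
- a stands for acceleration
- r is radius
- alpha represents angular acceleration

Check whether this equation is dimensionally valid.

Yes

a (acceleration) has dimensions [L T^-2].
r (radius) has dimensions [L].
alpha (angular acceleration) has dimensions [T^-2].

Left side: [T^-2]
Right side: [T^-2]

Both sides have the same dimensions, so the equation is dimensionally consistent.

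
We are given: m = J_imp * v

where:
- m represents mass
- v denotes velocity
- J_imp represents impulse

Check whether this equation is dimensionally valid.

No

m (mass) has dimensions [M].
v (velocity) has dimensions [L T^-1].
J_imp (impulse) has dimensions [L M T^-1].

Left side: [M]
Right side: [L^2 M T^-2]

The two sides have different dimensions, so the equation is NOT dimensionally consistent.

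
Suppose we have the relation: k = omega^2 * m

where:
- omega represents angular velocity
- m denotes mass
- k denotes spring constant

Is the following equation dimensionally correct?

Yes

omega (angular velocity) has dimensions [T^-1].
m (mass) has dimensions [M].
k (spring constant) has dimensions [M T^-2].

Left side: [M T^-2]
Right side: [M T^-2]

Both sides have the same dimensions, so the equation is dimensionally consistent.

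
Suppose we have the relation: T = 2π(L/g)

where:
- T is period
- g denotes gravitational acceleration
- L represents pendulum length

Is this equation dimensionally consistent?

No

T (period) has dimensions [T].
g (gravitational acceleration) has dimensions [L T^-2].
L (pendulum length) has dimensions [L].

Left side: [T]
Right side: [T^2]

The two sides have different dimensions, so the equation is NOT dimensionally consistent.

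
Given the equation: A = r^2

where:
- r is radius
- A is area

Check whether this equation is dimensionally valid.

Yes

r (radius) has dimensions [L].
A (area) has dimensions [L^2].

Left side: [L^2]
Right side: [L^2]

Both sides have the same dimensions, so the equation is dimensionally consistent.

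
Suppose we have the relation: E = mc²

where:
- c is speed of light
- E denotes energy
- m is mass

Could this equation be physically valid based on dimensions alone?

Yes

c (speed of light) has dimensions [L T^-1].
E (energy) has dimensions [L^2 M T^-2].
m (mass) has dimensions [M].

Left side: [L^2 M T^-2]
Right side: [L^2 M T^-2]

Both sides have the same dimensions, so the equation is dimensionally consistent.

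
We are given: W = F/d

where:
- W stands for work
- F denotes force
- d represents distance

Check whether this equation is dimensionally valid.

No

W (work) has dimensions [L^2 M T^-2].
F (force) has dimensions [L M T^-2].
d (distance) has dimensions [L].

Left side: [L^2 M T^-2]
Right side: [M T^-2]

The two sides have different dimensions, so the equation is NOT dimensionally consistent.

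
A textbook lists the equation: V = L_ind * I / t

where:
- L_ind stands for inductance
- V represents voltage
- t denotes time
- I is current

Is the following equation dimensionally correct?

Yes

L_ind (inductance) has dimensions [I^-2 L^2 M T^-2].
V (voltage) has dimensions [I^-1 L^2 M T^-3].
t (time) has dimensions [T].
I (current) has dimensions [I].

Left side: [I^-1 L^2 M T^-3]
Right side: [I^-1 L^2 M T^-3]

Both sides have the same dimensions, so the equation is dimensionally consistent.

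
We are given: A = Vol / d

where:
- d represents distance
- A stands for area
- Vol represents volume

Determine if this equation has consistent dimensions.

Yes

d (distance) has dimensions [L].
A (area) has dimensions [L^2].
Vol (volume) has dimensions [L^3].

Left side: [L^2]
Right side: [L^2]

Both sides have the same dimensions, so the equation is dimensionally consistent.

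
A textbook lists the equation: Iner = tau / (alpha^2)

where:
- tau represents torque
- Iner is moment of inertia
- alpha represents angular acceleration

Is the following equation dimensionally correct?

No

tau (torque) has dimensions [L^2 M T^-2].
Iner (moment of inertia) has dimensions [L^2 M].
alpha (angular acceleration) has dimensions [T^-2].

Left side: [L^2 M]
Right side: [L^2 M T^2]

The two sides have different dimensions, so the equation is NOT dimensionally consistent.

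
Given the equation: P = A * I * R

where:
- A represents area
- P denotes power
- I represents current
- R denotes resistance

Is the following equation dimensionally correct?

No

A (area) has dimensions [L^2].
P (power) has dimensions [L^2 M T^-3].
I (current) has dimensions [I].
R (resistance) has dimensions [I^-2 L^2 M T^-3].

Left side: [L^2 M T^-3]
Right side: [I^-1 L^4 M T^-3]

The two sides have different dimensions, so the equation is NOT dimensionally consistent.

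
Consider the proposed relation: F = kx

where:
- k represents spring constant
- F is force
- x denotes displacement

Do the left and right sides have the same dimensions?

Yes

k (spring constant) has dimensions [M T^-2].
F (force) has dimensions [L M T^-2].
x (displacement) has dimensions [L].

Left side: [L M T^-2]
Right side: [L M T^-2]

Both sides have the same dimensions, so the equation is dimensionally consistent.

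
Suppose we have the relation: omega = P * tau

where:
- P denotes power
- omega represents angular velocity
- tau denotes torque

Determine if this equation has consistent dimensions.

No

P (power) has dimensions [L^2 M T^-3].
omega (angular velocity) has dimensions [T^-1].
tau (torque) has dimensions [L^2 M T^-2].

Left side: [T^-1]
Right side: [L^4 M^2 T^-5]

The two sides have different dimensions, so the equation is NOT dimensionally consistent.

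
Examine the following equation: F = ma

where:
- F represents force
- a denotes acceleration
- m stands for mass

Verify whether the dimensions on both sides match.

Yes

F (force) has dimensions [L M T^-2].
a (acceleration) has dimensions [L T^-2].
m (mass) has dimensions [M].

Left side: [L M T^-2]
Right side: [L M T^-2]

Both sides have the same dimensions, so the equation is dimensionally consistent.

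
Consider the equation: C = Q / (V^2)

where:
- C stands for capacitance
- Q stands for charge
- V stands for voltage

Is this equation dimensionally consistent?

No

C (capacitance) has dimensions [I^2 L^-2 M^-1 T^4].
Q (charge) has dimensions [I T].
V (voltage) has dimensions [I^-1 L^2 M T^-3].

Left side: [I^2 L^-2 M^-1 T^4]
Right side: [I^3 L^-4 M^-2 T^7]

The two sides have different dimensions, so the equation is NOT dimensionally consistent.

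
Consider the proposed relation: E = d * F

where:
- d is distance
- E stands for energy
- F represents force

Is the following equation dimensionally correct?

Yes

d (distance) has dimensions [L].
E (energy) has dimensions [L^2 M T^-2].
F (force) has dimensions [L M T^-2].

Left side: [L^2 M T^-2]
Right side: [L^2 M T^-2]

Both sides have the same dimensions, so the equation is dimensionally consistent.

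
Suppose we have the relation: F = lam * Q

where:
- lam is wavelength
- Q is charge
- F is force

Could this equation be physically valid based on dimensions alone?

No

lam (wavelength) has dimensions [L].
Q (charge) has dimensions [I T].
F (force) has dimensions [L M T^-2].

Left side: [L M T^-2]
Right side: [I L T]

The two sides have different dimensions, so the equation is NOT dimensionally consistent.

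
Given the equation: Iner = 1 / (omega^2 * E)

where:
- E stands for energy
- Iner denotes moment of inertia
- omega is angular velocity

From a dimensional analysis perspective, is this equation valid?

No

E (energy) has dimensions [L^2 M T^-2].
Iner (moment of inertia) has dimensions [L^2 M].
omega (angular velocity) has dimensions [T^-1].

Left side: [L^2 M]
Right side: [L^-2 M^-1 T^4]

The two sides have different dimensions, so the equation is NOT dimensionally consistent.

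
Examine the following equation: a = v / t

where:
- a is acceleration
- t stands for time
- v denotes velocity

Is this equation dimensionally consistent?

Yes

a (acceleration) has dimensions [L T^-2].
t (time) has dimensions [T].
v (velocity) has dimensions [L T^-1].

Left side: [L T^-2]
Right side: [L T^-2]

Both sides have the same dimensions, so the equation is dimensionally consistent.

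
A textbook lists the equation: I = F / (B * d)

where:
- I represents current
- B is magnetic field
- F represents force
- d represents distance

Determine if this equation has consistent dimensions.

Yes

I (current) has dimensions [I].
B (magnetic field) has dimensions [I^-1 M T^-2].
F (force) has dimensions [L M T^-2].
d (distance) has dimensions [L].

Left side: [I]
Right side: [I]

Both sides have the same dimensions, so the equation is dimensionally consistent.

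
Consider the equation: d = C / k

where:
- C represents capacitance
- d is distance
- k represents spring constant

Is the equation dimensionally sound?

No

C (capacitance) has dimensions [I^2 L^-2 M^-1 T^4].
d (distance) has dimensions [L].
k (spring constant) has dimensions [M T^-2].

Left side: [L]
Right side: [I^2 L^-2 M^-2 T^6]

The two sides have different dimensions, so the equation is NOT dimensionally consistent.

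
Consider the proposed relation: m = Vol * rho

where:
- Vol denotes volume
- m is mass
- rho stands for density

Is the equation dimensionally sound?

Yes

Vol (volume) has dimensions [L^3].
m (mass) has dimensions [M].
rho (density) has dimensions [L^-3 M].

Left side: [M]
Right side: [M]

Both sides have the same dimensions, so the equation is dimensionally consistent.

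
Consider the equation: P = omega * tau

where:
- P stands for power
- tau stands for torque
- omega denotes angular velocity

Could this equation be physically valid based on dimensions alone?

Yes

P (power) has dimensions [L^2 M T^-3].
tau (torque) has dimensions [L^2 M T^-2].
omega (angular velocity) has dimensions [T^-1].

Left side: [L^2 M T^-3]
Right side: [L^2 M T^-3]

Both sides have the same dimensions, so the equation is dimensionally consistent.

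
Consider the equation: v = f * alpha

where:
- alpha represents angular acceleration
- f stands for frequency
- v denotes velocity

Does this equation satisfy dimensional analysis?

No

alpha (angular acceleration) has dimensions [T^-2].
f (frequency) has dimensions [T^-1].
v (velocity) has dimensions [L T^-1].

Left side: [L T^-1]
Right side: [T^-3]

The two sides have different dimensions, so the equation is NOT dimensionally consistent.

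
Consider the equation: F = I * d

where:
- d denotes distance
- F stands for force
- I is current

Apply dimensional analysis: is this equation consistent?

No

d (distance) has dimensions [L].
F (force) has dimensions [L M T^-2].
I (current) has dimensions [I].

Left side: [L M T^-2]
Right side: [I L]

The two sides have different dimensions, so the equation is NOT dimensionally consistent.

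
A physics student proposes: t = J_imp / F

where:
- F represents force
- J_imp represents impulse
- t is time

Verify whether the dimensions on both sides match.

Yes

F (force) has dimensions [L M T^-2].
J_imp (impulse) has dimensions [L M T^-1].
t (time) has dimensions [T].

Left side: [T]
Right side: [T]

Both sides have the same dimensions, so the equation is dimensionally consistent.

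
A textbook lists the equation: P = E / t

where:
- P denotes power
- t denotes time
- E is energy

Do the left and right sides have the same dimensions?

Yes

P (power) has dimensions [L^2 M T^-3].
t (time) has dimensions [T].
E (energy) has dimensions [L^2 M T^-2].

Left side: [L^2 M T^-3]
Right side: [L^2 M T^-3]

Both sides have the same dimensions, so the equation is dimensionally consistent.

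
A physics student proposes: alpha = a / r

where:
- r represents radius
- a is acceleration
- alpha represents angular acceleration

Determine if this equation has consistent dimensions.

Yes

r (radius) has dimensions [L].
a (acceleration) has dimensions [L T^-2].
alpha (angular acceleration) has dimensions [T^-2].

Left side: [T^-2]
Right side: [T^-2]

Both sides have the same dimensions, so the equation is dimensionally consistent.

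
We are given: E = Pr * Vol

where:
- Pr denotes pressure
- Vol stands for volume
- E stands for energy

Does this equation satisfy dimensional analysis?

Yes

Pr (pressure) has dimensions [L^-1 M T^-2].
Vol (volume) has dimensions [L^3].
E (energy) has dimensions [L^2 M T^-2].

Left side: [L^2 M T^-2]
Right side: [L^2 M T^-2]

Both sides have the same dimensions, so the equation is dimensionally consistent.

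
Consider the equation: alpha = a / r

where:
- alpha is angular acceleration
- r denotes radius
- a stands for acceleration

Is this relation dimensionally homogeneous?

Yes

alpha (angular acceleration) has dimensions [T^-2].
r (radius) has dimensions [L].
a (acceleration) has dimensions [L T^-2].

Left side: [T^-2]
Right side: [T^-2]

Both sides have the same dimensions, so the equation is dimensionally consistent.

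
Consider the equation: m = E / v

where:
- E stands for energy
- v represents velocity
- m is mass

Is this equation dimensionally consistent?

No

E (energy) has dimensions [L^2 M T^-2].
v (velocity) has dimensions [L T^-1].
m (mass) has dimensions [M].

Left side: [M]
Right side: [L M T^-1]

The two sides have different dimensions, so the equation is NOT dimensionally consistent.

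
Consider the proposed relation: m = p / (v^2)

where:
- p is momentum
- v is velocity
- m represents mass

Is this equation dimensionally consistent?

No

p (momentum) has dimensions [L M T^-1].
v (velocity) has dimensions [L T^-1].
m (mass) has dimensions [M].

Left side: [M]
Right side: [L^-1 M T]

The two sides have different dimensions, so the equation is NOT dimensionally consistent.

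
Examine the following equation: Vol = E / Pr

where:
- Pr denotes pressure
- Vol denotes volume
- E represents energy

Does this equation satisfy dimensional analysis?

Yes

Pr (pressure) has dimensions [L^-1 M T^-2].
Vol (volume) has dimensions [L^3].
E (energy) has dimensions [L^2 M T^-2].

Left side: [L^3]
Right side: [L^3]

Both sides have the same dimensions, so the equation is dimensionally consistent.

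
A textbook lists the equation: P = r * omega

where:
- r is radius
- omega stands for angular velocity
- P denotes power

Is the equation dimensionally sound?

No

r (radius) has dimensions [L].
omega (angular velocity) has dimensions [T^-1].
P (power) has dimensions [L^2 M T^-3].

Left side: [L^2 M T^-3]
Right side: [L T^-1]

The two sides have different dimensions, so the equation is NOT dimensionally consistent.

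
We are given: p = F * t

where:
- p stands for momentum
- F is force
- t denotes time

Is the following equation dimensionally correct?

Yes

p (momentum) has dimensions [L M T^-1].
F (force) has dimensions [L M T^-2].
t (time) has dimensions [T].

Left side: [L M T^-1]
Right side: [L M T^-1]

Both sides have the same dimensions, so the equation is dimensionally consistent.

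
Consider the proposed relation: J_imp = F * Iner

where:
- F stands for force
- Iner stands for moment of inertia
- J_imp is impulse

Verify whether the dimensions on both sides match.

No

F (force) has dimensions [L M T^-2].
Iner (moment of inertia) has dimensions [L^2 M].
J_imp (impulse) has dimensions [L M T^-1].

Left side: [L M T^-1]
Right side: [L^3 M^2 T^-2]

The two sides have different dimensions, so the equation is NOT dimensionally consistent.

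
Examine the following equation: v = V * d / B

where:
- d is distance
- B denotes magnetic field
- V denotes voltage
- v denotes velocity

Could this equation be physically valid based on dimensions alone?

No

d (distance) has dimensions [L].
B (magnetic field) has dimensions [I^-1 M T^-2].
V (voltage) has dimensions [I^-1 L^2 M T^-3].
v (velocity) has dimensions [L T^-1].

Left side: [L T^-1]
Right side: [L^3 T^-1]

The two sides have different dimensions, so the equation is NOT dimensionally consistent.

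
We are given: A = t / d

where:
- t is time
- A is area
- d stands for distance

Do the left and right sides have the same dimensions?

No

t (time) has dimensions [T].
A (area) has dimensions [L^2].
d (distance) has dimensions [L].

Left side: [L^2]
Right side: [L^-1 T]

The two sides have different dimensions, so the equation is NOT dimensionally consistent.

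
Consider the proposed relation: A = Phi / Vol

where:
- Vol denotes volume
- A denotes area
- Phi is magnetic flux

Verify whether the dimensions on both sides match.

No

Vol (volume) has dimensions [L^3].
A (area) has dimensions [L^2].
Phi (magnetic flux) has dimensions [I^-1 L^2 M T^-2].

Left side: [L^2]
Right side: [I^-1 L^-1 M T^-2]

The two sides have different dimensions, so the equation is NOT dimensionally consistent.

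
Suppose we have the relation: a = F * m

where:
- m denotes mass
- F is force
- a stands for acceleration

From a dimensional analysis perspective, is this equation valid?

No

m (mass) has dimensions [M].
F (force) has dimensions [L M T^-2].
a (acceleration) has dimensions [L T^-2].

Left side: [L T^-2]
Right side: [L M^2 T^-2]

The two sides have different dimensions, so the equation is NOT dimensionally consistent.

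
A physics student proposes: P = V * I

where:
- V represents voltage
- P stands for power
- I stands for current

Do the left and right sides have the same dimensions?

Yes

V (voltage) has dimensions [I^-1 L^2 M T^-3].
P (power) has dimensions [L^2 M T^-3].
I (current) has dimensions [I].

Left side: [L^2 M T^-3]
Right side: [L^2 M T^-3]

Both sides have the same dimensions, so the equation is dimensionally consistent.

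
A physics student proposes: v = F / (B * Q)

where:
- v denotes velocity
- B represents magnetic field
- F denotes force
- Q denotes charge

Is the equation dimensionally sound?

Yes

v (velocity) has dimensions [L T^-1].
B (magnetic field) has dimensions [I^-1 M T^-2].
F (force) has dimensions [L M T^-2].
Q (charge) has dimensions [I T].

Left side: [L T^-1]
Right side: [L T^-1]

Both sides have the same dimensions, so the equation is dimensionally consistent.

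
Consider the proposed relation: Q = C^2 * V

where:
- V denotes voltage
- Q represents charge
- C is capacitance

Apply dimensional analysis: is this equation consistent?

No

V (voltage) has dimensions [I^-1 L^2 M T^-3].
Q (charge) has dimensions [I T].
C (capacitance) has dimensions [I^2 L^-2 M^-1 T^4].

Left side: [I T]
Right side: [I^3 L^-2 M^-1 T^5]

The two sides have different dimensions, so the equation is NOT dimensionally consistent.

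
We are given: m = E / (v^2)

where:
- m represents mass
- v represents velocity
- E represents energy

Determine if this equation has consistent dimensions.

Yes

m (mass) has dimensions [M].
v (velocity) has dimensions [L T^-1].
E (energy) has dimensions [L^2 M T^-2].

Left side: [M]
Right side: [M]

Both sides have the same dimensions, so the equation is dimensionally consistent.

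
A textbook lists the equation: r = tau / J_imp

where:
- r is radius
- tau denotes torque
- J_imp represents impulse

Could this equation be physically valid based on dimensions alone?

No

r (radius) has dimensions [L].
tau (torque) has dimensions [L^2 M T^-2].
J_imp (impulse) has dimensions [L M T^-1].

Left side: [L]
Right side: [L T^-1]

The two sides have different dimensions, so the equation is NOT dimensionally consistent.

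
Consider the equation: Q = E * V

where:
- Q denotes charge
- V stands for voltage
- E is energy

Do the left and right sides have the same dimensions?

No

Q (charge) has dimensions [I T].
V (voltage) has dimensions [I^-1 L^2 M T^-3].
E (energy) has dimensions [L^2 M T^-2].

Left side: [I T]
Right side: [I^-1 L^4 M^2 T^-5]

The two sides have different dimensions, so the equation is NOT dimensionally consistent.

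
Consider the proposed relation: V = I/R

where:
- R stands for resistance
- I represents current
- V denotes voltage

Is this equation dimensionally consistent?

No

R (resistance) has dimensions [I^-2 L^2 M T^-3].
I (current) has dimensions [I].
V (voltage) has dimensions [I^-1 L^2 M T^-3].

Left side: [I^-1 L^2 M T^-3]
Right side: [I^3 L^-2 M^-1 T^3]

The two sides have different dimensions, so the equation is NOT dimensionally consistent.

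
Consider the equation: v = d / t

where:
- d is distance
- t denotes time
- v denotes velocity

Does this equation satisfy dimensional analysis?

Yes

d (distance) has dimensions [L].
t (time) has dimensions [T].
v (velocity) has dimensions [L T^-1].

Left side: [L T^-1]
Right side: [L T^-1]

Both sides have the same dimensions, so the equation is dimensionally consistent.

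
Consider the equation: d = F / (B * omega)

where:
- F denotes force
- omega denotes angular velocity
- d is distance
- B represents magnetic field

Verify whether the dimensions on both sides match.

No

F (force) has dimensions [L M T^-2].
omega (angular velocity) has dimensions [T^-1].
d (distance) has dimensions [L].
B (magnetic field) has dimensions [I^-1 M T^-2].

Left side: [L]
Right side: [I L T]

The two sides have different dimensions, so the equation is NOT dimensionally consistent.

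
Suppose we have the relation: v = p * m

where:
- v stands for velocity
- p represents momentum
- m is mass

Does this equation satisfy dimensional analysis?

No

v (velocity) has dimensions [L T^-1].
p (momentum) has dimensions [L M T^-1].
m (mass) has dimensions [M].

Left side: [L T^-1]
Right side: [L M^2 T^-1]

The two sides have different dimensions, so the equation is NOT dimensionally consistent.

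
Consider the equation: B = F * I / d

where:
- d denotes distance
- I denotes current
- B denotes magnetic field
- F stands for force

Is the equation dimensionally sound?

No

d (distance) has dimensions [L].
I (current) has dimensions [I].
B (magnetic field) has dimensions [I^-1 M T^-2].
F (force) has dimensions [L M T^-2].

Left side: [I^-1 M T^-2]
Right side: [I M T^-2]

The two sides have different dimensions, so the equation is NOT dimensionally consistent.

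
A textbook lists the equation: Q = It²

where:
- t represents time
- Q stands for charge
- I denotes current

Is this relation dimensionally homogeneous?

No

t (time) has dimensions [T].
Q (charge) has dimensions [I T].
I (current) has dimensions [I].

Left side: [I T]
Right side: [I T^2]

The two sides have different dimensions, so the equation is NOT dimensionally consistent.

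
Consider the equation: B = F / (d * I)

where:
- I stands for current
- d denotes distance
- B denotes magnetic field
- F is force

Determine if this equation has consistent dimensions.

Yes

I (current) has dimensions [I].
d (distance) has dimensions [L].
B (magnetic field) has dimensions [I^-1 M T^-2].
F (force) has dimensions [L M T^-2].

Left side: [I^-1 M T^-2]
Right side: [I^-1 M T^-2]

Both sides have the same dimensions, so the equation is dimensionally consistent.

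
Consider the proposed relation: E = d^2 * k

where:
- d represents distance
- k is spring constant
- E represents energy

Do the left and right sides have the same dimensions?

Yes

d (distance) has dimensions [L].
k (spring constant) has dimensions [M T^-2].
E (energy) has dimensions [L^2 M T^-2].

Left side: [L^2 M T^-2]
Right side: [L^2 M T^-2]

Both sides have the same dimensions, so the equation is dimensionally consistent.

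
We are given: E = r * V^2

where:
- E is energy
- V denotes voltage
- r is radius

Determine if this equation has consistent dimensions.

No

E (energy) has dimensions [L^2 M T^-2].
V (voltage) has dimensions [I^-1 L^2 M T^-3].
r (radius) has dimensions [L].

Left side: [L^2 M T^-2]
Right side: [I^-2 L^5 M^2 T^-6]

The two sides have different dimensions, so the equation is NOT dimensionally consistent.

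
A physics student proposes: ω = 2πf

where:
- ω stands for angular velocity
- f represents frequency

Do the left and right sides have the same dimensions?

Yes

ω (angular velocity) has dimensions [T^-1].
f (frequency) has dimensions [T^-1].

Left side: [T^-1]
Right side: [T^-1]

Both sides have the same dimensions, so the equation is dimensionally consistent.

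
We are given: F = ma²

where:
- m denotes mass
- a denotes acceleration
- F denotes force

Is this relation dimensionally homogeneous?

No

m (mass) has dimensions [M].
a (acceleration) has dimensions [L T^-2].
F (force) has dimensions [L M T^-2].

Left side: [L M T^-2]
Right side: [L^2 M T^-4]

The two sides have different dimensions, so the equation is NOT dimensionally consistent.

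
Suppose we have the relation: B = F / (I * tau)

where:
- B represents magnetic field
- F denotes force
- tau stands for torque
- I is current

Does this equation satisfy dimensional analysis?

No

B (magnetic field) has dimensions [I^-1 M T^-2].
F (force) has dimensions [L M T^-2].
tau (torque) has dimensions [L^2 M T^-2].
I (current) has dimensions [I].

Left side: [I^-1 M T^-2]
Right side: [I^-1 L^-1]

The two sides have different dimensions, so the equation is NOT dimensionally consistent.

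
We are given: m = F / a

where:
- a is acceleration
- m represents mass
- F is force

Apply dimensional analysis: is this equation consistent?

Yes

a (acceleration) has dimensions [L T^-2].
m (mass) has dimensions [M].
F (force) has dimensions [L M T^-2].

Left side: [M]
Right side: [M]

Both sides have the same dimensions, so the equation is dimensionally consistent.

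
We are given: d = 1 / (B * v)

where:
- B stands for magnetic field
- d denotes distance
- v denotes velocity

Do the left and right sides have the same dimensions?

No

B (magnetic field) has dimensions [I^-1 M T^-2].
d (distance) has dimensions [L].
v (velocity) has dimensions [L T^-1].

Left side: [L]
Right side: [I L^-1 M^-1 T^3]

The two sides have different dimensions, so the equation is NOT dimensionally consistent.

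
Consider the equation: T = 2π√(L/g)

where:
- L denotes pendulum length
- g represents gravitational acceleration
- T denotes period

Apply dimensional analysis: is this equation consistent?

Yes

L (pendulum length) has dimensions [L].
g (gravitational acceleration) has dimensions [L T^-2].
T (period) has dimensions [T].

Left side: [T]
Right side: [T]

Both sides have the same dimensions, so the equation is dimensionally consistent.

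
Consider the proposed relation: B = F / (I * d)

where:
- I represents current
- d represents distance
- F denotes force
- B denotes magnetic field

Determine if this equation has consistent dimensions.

Yes

I (current) has dimensions [I].
d (distance) has dimensions [L].
F (force) has dimensions [L M T^-2].
B (magnetic field) has dimensions [I^-1 M T^-2].

Left side: [I^-1 M T^-2]
Right side: [I^-1 M T^-2]

Both sides have the same dimensions, so the equation is dimensionally consistent.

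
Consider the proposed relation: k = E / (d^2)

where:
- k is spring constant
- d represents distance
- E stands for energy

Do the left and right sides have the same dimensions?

Yes

k (spring constant) has dimensions [M T^-2].
d (distance) has dimensions [L].
E (energy) has dimensions [L^2 M T^-2].

Left side: [M T^-2]
Right side: [M T^-2]

Both sides have the same dimensions, so the equation is dimensionally consistent.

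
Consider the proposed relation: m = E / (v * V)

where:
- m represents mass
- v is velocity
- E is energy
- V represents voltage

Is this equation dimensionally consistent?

No

m (mass) has dimensions [M].
v (velocity) has dimensions [L T^-1].
E (energy) has dimensions [L^2 M T^-2].
V (voltage) has dimensions [I^-1 L^2 M T^-3].

Left side: [M]
Right side: [I L^-1 T^2]

The two sides have different dimensions, so the equation is NOT dimensionally consistent.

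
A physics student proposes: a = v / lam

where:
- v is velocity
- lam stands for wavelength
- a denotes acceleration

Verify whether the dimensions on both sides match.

No

v (velocity) has dimensions [L T^-1].
lam (wavelength) has dimensions [L].
a (acceleration) has dimensions [L T^-2].

Left side: [L T^-2]
Right side: [T^-1]

The two sides have different dimensions, so the equation is NOT dimensionally consistent.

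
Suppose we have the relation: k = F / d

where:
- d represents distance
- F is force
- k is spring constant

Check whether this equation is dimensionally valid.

Yes

d (distance) has dimensions [L].
F (force) has dimensions [L M T^-2].
k (spring constant) has dimensions [M T^-2].

Left side: [M T^-2]
Right side: [M T^-2]

Both sides have the same dimensions, so the equation is dimensionally consistent.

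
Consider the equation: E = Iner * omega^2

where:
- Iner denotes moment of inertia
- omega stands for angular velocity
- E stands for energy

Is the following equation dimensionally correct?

Yes

Iner (moment of inertia) has dimensions [L^2 M].
omega (angular velocity) has dimensions [T^-1].
E (energy) has dimensions [L^2 M T^-2].

Left side: [L^2 M T^-2]
Right side: [L^2 M T^-2]

Both sides have the same dimensions, so the equation is dimensionally consistent.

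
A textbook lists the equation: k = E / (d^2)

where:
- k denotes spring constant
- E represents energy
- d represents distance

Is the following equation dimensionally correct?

Yes

k (spring constant) has dimensions [M T^-2].
E (energy) has dimensions [L^2 M T^-2].
d (distance) has dimensions [L].

Left side: [M T^-2]
Right side: [M T^-2]

Both sides have the same dimensions, so the equation is dimensionally consistent.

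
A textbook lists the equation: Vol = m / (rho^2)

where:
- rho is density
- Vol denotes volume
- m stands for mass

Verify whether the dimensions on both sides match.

No

rho (density) has dimensions [L^-3 M].
Vol (volume) has dimensions [L^3].
m (mass) has dimensions [M].

Left side: [L^3]
Right side: [L^6 M^-1]

The two sides have different dimensions, so the equation is NOT dimensionally consistent.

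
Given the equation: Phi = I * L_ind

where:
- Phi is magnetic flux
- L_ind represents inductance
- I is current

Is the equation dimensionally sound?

Yes

Phi (magnetic flux) has dimensions [I^-1 L^2 M T^-2].
L_ind (inductance) has dimensions [I^-2 L^2 M T^-2].
I (current) has dimensions [I].

Left side: [I^-1 L^2 M T^-2]
Right side: [I^-1 L^2 M T^-2]

Both sides have the same dimensions, so the equation is dimensionally consistent.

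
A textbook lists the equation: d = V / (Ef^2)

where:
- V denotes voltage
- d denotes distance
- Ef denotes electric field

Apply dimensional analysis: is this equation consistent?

No

V (voltage) has dimensions [I^-1 L^2 M T^-3].
d (distance) has dimensions [L].
Ef (electric field) has dimensions [I^-1 L M T^-3].

Left side: [L]
Right side: [I M^-1 T^3]

The two sides have different dimensions, so the equation is NOT dimensionally consistent.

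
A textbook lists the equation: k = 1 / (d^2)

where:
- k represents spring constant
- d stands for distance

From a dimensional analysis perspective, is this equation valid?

No

k (spring constant) has dimensions [M T^-2].
d (distance) has dimensions [L].

Left side: [M T^-2]
Right side: [L^-2]

The two sides have different dimensions, so the equation is NOT dimensionally consistent.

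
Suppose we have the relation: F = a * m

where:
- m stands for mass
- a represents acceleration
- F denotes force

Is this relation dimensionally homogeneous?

Yes

m (mass) has dimensions [M].
a (acceleration) has dimensions [L T^-2].
F (force) has dimensions [L M T^-2].

Left side: [L M T^-2]
Right side: [L M T^-2]

Both sides have the same dimensions, so the equation is dimensionally consistent.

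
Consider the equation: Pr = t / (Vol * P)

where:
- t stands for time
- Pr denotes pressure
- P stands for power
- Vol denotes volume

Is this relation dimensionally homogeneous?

No

t (time) has dimensions [T].
Pr (pressure) has dimensions [L^-1 M T^-2].
P (power) has dimensions [L^2 M T^-3].
Vol (volume) has dimensions [L^3].

Left side: [L^-1 M T^-2]
Right side: [L^-5 M^-1 T^4]

The two sides have different dimensions, so the equation is NOT dimensionally consistent.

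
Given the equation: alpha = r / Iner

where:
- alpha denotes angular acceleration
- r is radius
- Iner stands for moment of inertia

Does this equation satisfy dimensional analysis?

No

alpha (angular acceleration) has dimensions [T^-2].
r (radius) has dimensions [L].
Iner (moment of inertia) has dimensions [L^2 M].

Left side: [T^-2]
Right side: [L^-1 M^-1]

The two sides have different dimensions, so the equation is NOT dimensionally consistent.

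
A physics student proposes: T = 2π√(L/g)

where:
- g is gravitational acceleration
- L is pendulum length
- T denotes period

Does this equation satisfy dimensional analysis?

Yes

g (gravitational acceleration) has dimensions [L T^-2].
L (pendulum length) has dimensions [L].
T (period) has dimensions [T].

Left side: [T]
Right side: [T]

Both sides have the same dimensions, so the equation is dimensionally consistent.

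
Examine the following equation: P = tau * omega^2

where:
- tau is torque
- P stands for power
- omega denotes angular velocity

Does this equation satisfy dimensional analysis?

No

tau (torque) has dimensions [L^2 M T^-2].
P (power) has dimensions [L^2 M T^-3].
omega (angular velocity) has dimensions [T^-1].

Left side: [L^2 M T^-3]
Right side: [L^2 M T^-4]

The two sides have different dimensions, so the equation is NOT dimensionally consistent.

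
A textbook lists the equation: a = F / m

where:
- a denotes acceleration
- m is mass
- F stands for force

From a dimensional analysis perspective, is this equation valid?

Yes

a (acceleration) has dimensions [L T^-2].
m (mass) has dimensions [M].
F (force) has dimensions [L M T^-2].

Left side: [L T^-2]
Right side: [L T^-2]

Both sides have the same dimensions, so the equation is dimensionally consistent.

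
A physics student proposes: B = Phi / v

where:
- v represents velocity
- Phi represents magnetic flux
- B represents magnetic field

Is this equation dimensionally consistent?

No

v (velocity) has dimensions [L T^-1].
Phi (magnetic flux) has dimensions [I^-1 L^2 M T^-2].
B (magnetic field) has dimensions [I^-1 M T^-2].

Left side: [I^-1 M T^-2]
Right side: [I^-1 L M T^-1]

The two sides have different dimensions, so the equation is NOT dimensionally consistent.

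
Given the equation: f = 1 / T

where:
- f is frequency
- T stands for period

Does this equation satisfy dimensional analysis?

Yes

f (frequency) has dimensions [T^-1].
T (period) has dimensions [T].

Left side: [T^-1]
Right side: [T^-1]

Both sides have the same dimensions, so the equation is dimensionally consistent.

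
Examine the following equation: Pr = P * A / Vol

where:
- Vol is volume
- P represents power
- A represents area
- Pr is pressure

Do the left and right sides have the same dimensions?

No

Vol (volume) has dimensions [L^3].
P (power) has dimensions [L^2 M T^-3].
A (area) has dimensions [L^2].
Pr (pressure) has dimensions [L^-1 M T^-2].

Left side: [L^-1 M T^-2]
Right side: [L M T^-3]

The two sides have different dimensions, so the equation is NOT dimensionally consistent.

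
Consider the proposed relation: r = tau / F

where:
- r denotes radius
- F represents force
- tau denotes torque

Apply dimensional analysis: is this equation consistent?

Yes

r (radius) has dimensions [L].
F (force) has dimensions [L M T^-2].
tau (torque) has dimensions [L^2 M T^-2].

Left side: [L]
Right side: [L]

Both sides have the same dimensions, so the equation is dimensionally consistent.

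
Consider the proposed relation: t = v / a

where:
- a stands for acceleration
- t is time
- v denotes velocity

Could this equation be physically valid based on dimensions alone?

Yes

a (acceleration) has dimensions [L T^-2].
t (time) has dimensions [T].
v (velocity) has dimensions [L T^-1].

Left side: [T]
Right side: [T]

Both sides have the same dimensions, so the equation is dimensionally consistent.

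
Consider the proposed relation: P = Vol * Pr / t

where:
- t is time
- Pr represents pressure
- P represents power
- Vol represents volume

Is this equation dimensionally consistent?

Yes

t (time) has dimensions [T].
Pr (pressure) has dimensions [L^-1 M T^-2].
P (power) has dimensions [L^2 M T^-3].
Vol (volume) has dimensions [L^3].

Left side: [L^2 M T^-3]
Right side: [L^2 M T^-3]

Both sides have the same dimensions, so the equation is dimensionally consistent.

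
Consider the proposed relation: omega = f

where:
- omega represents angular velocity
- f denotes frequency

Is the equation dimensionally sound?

Yes

omega (angular velocity) has dimensions [T^-1].
f (frequency) has dimensions [T^-1].

Left side: [T^-1]
Right side: [T^-1]

Both sides have the same dimensions, so the equation is dimensionally consistent.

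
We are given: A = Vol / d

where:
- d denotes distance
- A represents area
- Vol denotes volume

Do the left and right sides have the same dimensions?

Yes

d (distance) has dimensions [L].
A (area) has dimensions [L^2].
Vol (volume) has dimensions [L^3].

Left side: [L^2]
Right side: [L^2]

Both sides have the same dimensions, so the equation is dimensionally consistent.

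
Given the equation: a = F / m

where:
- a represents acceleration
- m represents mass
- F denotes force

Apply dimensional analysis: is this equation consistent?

Yes

a (acceleration) has dimensions [L T^-2].
m (mass) has dimensions [M].
F (force) has dimensions [L M T^-2].

Left side: [L T^-2]
Right side: [L T^-2]

Both sides have the same dimensions, so the equation is dimensionally consistent.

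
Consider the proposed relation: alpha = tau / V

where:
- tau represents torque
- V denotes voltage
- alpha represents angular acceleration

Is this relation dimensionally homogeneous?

No

tau (torque) has dimensions [L^2 M T^-2].
V (voltage) has dimensions [I^-1 L^2 M T^-3].
alpha (angular acceleration) has dimensions [T^-2].

Left side: [T^-2]
Right side: [I T]

The two sides have different dimensions, so the equation is NOT dimensionally consistent.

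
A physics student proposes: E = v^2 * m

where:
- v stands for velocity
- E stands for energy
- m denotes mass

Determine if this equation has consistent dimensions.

Yes

v (velocity) has dimensions [L T^-1].
E (energy) has dimensions [L^2 M T^-2].
m (mass) has dimensions [M].

Left side: [L^2 M T^-2]
Right side: [L^2 M T^-2]

Both sides have the same dimensions, so the equation is dimensionally consistent.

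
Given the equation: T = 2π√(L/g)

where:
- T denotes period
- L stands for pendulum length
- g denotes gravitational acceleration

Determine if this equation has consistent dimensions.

Yes

T (period) has dimensions [T].
L (pendulum length) has dimensions [L].
g (gravitational acceleration) has dimensions [L T^-2].

Left side: [T]
Right side: [T]

Both sides have the same dimensions, so the equation is dimensionally consistent.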